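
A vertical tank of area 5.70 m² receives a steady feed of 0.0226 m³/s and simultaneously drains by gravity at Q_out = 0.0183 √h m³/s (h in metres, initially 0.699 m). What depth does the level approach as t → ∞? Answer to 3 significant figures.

Level balance: A dh/dt = 0.0226 − 0.0183 √h. Setting dh/dt = 0:
Q_in = 0.0183 √h_ss ⇒ √h_ss = 0.0226/0.0183 = 1.2350.
h_ss = 1.2350² = 1.5252 m. (Since h₀ = 0.699 m < h_ss, the level will rise toward this value.)

1.53 m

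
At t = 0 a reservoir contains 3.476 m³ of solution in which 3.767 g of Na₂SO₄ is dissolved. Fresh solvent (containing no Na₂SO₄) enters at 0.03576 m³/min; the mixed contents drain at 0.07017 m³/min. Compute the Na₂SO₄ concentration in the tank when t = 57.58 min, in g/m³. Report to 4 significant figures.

0.4508 g/m³

Let m(t) be the amount of Na₂SO₄. Volume: V(t) = V₀ + (Q_in − Q_out) t = 3.476 − 0.0344100 t; V(57.58) = 1.49467 m³.
No Na₂SO₄ enters, so dm/dt = −Q_out · (m/V).
dm/m = −Q_out dt/(V₀ − 0.0344100 t); integrating gives ln(m/m₀) = −(Q_out/(Q_in−Q_out)) ln(V/V₀).
m = m₀ (V₀/V)^(Q_out/(Q_in−Q_out)) = 3.767 × (3.476/1.49467)^(-2.03923) = 0.673826 g.
C = m/V = 0.673826/1.49467 = 0.450819 g/m³.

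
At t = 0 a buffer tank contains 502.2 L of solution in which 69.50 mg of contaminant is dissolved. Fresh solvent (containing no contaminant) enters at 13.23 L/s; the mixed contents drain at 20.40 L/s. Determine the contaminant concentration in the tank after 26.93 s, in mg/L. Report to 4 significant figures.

0.05652 mg/L

Total volume: dV/dt = Q_in − Q_out = -7.17000 L/s, so V(t) = 502.2 − 7.17000 t and V(26.93) = 309.112 L.
Solute balance: dm/dt = 0 − Q_out C = −Q_out m/V(t).
Separate: dm/m = −Q_out dt/V(t) ⇒ ln(m/m₀) = −(Q_out/(Q_in−Q_out)) ln(V/V₀).
m = m₀ (V₀/V)^(Q_out/(Q_in−Q_out)) = 69.50 × (502.2/309.112)^(-2.84519) = 17.4715 mg.
C = m/V = 17.4715/309.112 = 0.0565216 mg/L.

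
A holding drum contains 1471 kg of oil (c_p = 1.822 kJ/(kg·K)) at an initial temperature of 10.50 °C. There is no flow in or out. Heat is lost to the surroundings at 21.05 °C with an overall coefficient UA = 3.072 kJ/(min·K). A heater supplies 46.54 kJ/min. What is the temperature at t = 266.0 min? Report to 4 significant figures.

M c_p dT/dt = −UA(T − T_amb) + Q̇.
dT/dt = (T_ss − T)/τ with T_ss = T_amb + Q̇/UA = 21.05 + 46.54/3.072 = 36.1997 °C, τ = M c_p/UA = 1471·1.822/3.072 = 872.449 min.
This is linear first-order; T(t) = T_ss + (T₀ − T_ss) e^(−t/τ).
T(266.0) = 36.1997 + (-25.6997)·0.737205 = 17.2538 °C.

17.25 °C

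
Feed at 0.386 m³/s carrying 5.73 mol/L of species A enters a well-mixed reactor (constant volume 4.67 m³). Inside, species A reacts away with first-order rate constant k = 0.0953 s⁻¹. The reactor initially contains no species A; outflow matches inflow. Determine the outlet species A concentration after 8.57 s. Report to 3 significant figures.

Species balance: V dC/dt = Q C_in − Q C − k V C.
This is linear with rate a = Q/V + k = 0.17796 s⁻¹.
C_ss = Q C_in/(Q + kV) = 2.6614 mol/L; C(t) = C_ss + (C₀ − C_ss) e^(−a t).
C(8.57) = 2.6614 + (-2.6614)·e^(−0.17796·8.57) = 2.6614 + (-2.6614)·0.21760 = 2.0823 mol/L.

2.08 mol/L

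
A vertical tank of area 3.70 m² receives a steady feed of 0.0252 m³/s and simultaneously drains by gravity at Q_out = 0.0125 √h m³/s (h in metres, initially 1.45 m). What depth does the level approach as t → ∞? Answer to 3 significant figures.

Mass balance (ρ constant): A dh/dt = Q_in − 0.0125 √h. At steady state dh/dt = 0:
Q_in = 0.0125 √h_ss ⇒ √h_ss = 0.0252/0.0125 = 2.0160.
h_ss = 2.0160² = 4.0643 m. (Since h₀ = 1.45 m < h_ss, the level will rise toward this value.)

4.06 m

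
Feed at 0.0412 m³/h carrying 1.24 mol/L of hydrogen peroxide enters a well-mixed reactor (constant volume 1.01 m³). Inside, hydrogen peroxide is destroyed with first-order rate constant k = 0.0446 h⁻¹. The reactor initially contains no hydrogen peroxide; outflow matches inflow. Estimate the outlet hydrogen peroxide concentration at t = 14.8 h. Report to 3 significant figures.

0.425 mol/L

Accumulation = in − out − consumed: V dC/dt = Q C_in − Q C − k V C.
dC/dt = (Q/V) C_in − (Q/V + k) C; effective rate a = Q/V + k = 0.040792 + 0.0446 = 0.085392 h⁻¹.
C_ss = Q C_in/(Q + kV) = 0.59235 mol/L; C(t) = C_ss + (C₀ − C_ss) e^(−a t).
C(14.8) = 0.59235 + (-0.59235)·e^(−0.085392·14.8) = 0.59235 + (-0.59235)·0.28258 = 0.42497 mol/L.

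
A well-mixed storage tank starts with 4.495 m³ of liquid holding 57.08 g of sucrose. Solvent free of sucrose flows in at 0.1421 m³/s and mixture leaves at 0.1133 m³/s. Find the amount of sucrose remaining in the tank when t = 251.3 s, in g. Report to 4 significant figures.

Let m(t) be the amount of sucrose. Volume: V(t) = V₀ + (Q_in − Q_out) t = 4.495 + 0.0288000 t; V(251.3) = 11.7324 m³.
Species balance (pure solvent in): dm/dt = −Q_out · m/V(t).
Separate: dm/m = −Q_out dt/V(t) ⇒ ln(m/m₀) = −(Q_out/(Q_in−Q_out)) ln(V/V₀).
m = m₀ (V₀/V)^(Q_out/(Q_in−Q_out)) = 57.08 × (4.495/11.7324)^(3.93403) = 1.31020 g.

1.310 g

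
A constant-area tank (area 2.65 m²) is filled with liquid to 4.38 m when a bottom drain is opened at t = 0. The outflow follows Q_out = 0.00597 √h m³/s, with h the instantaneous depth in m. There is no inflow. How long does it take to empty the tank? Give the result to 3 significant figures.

1860 s

With no inflow, A dh/dt = −0.00597 √h.
Separate and integrate: 2(√h − √h₀) = −(0.00597/A) t.
Tank is empty when √h = 0: t_empty = 2A√h₀/0.00597.
t_empty = 2·2.65·√4.38/0.00597 = 5.3000·2.0928/0.00597 = 1858.0 s.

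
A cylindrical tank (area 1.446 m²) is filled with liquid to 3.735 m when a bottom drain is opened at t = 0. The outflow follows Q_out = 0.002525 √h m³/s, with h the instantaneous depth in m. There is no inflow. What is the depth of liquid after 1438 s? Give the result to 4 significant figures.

Volume balance on the tank: A dh/dt = −0.002525 √h.
∫ h^(−1/2) dh = −(0.002525/A) ∫ dt, giving 2√h = 2√h₀ − (0.002525/A) t.
√h = √3.735 − 0.002525·1438/(2·1.446) = 1.93261 − 1.25552 = 0.677100.
h = 0.677100² = 0.458464 m.

0.4585 m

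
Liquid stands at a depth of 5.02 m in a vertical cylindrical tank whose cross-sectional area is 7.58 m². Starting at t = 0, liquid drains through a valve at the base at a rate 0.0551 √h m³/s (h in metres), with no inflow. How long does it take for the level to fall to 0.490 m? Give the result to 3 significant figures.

With no inflow, A dh/dt = −0.0551 √h.
Separate and integrate: 2(√h − √h₀) = −(0.0551/A) t.
t = 2A(√h₀ − √h)/0.0551 = 2·7.58·(√5.02 − √0.490)/0.0551
  = 15.160 × (2.2405 − 0.70000) / 0.0551 = 423.86 s.

424 s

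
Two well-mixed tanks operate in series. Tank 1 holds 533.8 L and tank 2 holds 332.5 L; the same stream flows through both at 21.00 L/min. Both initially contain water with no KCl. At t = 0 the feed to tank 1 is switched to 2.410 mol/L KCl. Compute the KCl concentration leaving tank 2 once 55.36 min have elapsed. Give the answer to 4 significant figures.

1.807 mol/L

Each tank obeys Vᵢ dCᵢ/dt = Q(Cᵢ₋₁ − Cᵢ), so τᵢ = Vᵢ/Q.
τ₁ = 533.8/21.00 = 25.4190 min; τ₂ = 332.5/21.00 = 15.8333 min.
Tank 1: C₁ = C_in(1 − e^(−t/τ₁)). Tank 2 (τ₁ ≠ τ₂): C₂ = C_in[1 − (τ₁ e^(−t/τ₁) − τ₂ e^(−t/τ₂))/(τ₁ − τ₂)].
At t = 55.36: e^(−t/τ₁) = 0.113280, e^(−t/τ₂) = 0.0303057.
C₂ = 2.410·[1 − (25.4190·0.113280 − 15.8333·0.0303057)/(9.58571)] = 2.410·0.749667 = 1.80670 mol/L.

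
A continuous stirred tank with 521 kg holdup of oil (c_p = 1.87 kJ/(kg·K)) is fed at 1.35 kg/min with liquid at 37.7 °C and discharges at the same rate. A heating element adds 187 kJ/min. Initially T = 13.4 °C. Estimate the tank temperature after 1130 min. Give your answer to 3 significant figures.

Heat balance on the well-mixed liquid: M c_p dT/dt = ṁ c_p (T_in − T) + 187.
Rearrange: dT/dt = (T_ss − T)/τ with τ = M/ṁ = 385.93 min and T_ss = T_in + Q̇/(ṁ c_p) = 111.77 °C.
T approaches T_ss exponentially: T(t) = T_ss + (T₀ − T_ss) e^(−t/τ).
T(1130) = 111.77 + (-98.374)·e^(−1130/385.93) = 111.77 + (-98.374)·0.053503 = 106.51 °C.

107 °C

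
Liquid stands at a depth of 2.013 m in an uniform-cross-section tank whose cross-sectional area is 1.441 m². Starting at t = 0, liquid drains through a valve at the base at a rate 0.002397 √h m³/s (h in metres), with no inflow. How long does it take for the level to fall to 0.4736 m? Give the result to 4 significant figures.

Unsteady balance on liquid volume: A dh/dt = −0.002397 √h.
This is separable: 2 d(√h)/dt = −0.002397/A, so √h = √h₀ − (0.002397/(2A)) t.
t = 2A(√h₀ − √h)/0.002397 = 2·1.441·(√2.013 − √0.4736)/0.002397
  = 2.88200 × (1.41880 − 0.688186) / 0.002397 = 878.446 s.

878.4 s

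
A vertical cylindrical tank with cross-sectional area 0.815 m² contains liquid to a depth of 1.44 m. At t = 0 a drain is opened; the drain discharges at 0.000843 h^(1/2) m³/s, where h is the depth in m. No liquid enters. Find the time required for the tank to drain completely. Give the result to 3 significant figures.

2320 s

A dh/dt = −Q_out = −0.000843 √h.
Separate and integrate: 2(√h − √h₀) = −(0.000843/A) t.
Tank is empty when √h = 0: t_empty = 2A√h₀/0.000843.
t_empty = 2·0.815·√1.44/0.000843 = 1.6300·1.2000/0.000843 = 2320.3 s.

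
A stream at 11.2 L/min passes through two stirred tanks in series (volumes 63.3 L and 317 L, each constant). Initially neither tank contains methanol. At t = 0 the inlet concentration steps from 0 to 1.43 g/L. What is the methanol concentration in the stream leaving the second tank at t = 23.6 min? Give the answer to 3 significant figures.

0.659 g/L

Time constants: τᵢ = Vᵢ/Q for each well-mixed tank.
τ₁ = 63.3/11.2 = 5.6518 min; τ₂ = 317/11.2 = 28.304 min.
Tank 1: C₁ = C_in(1 − e^(−t/τ₁)). Tank 2 (τ₁ ≠ τ₂): C₂ = C_in[1 − (τ₁ e^(−t/τ₁) − τ₂ e^(−t/τ₂))/(τ₁ − τ₂)].
At t = 23.6: e^(−t/τ₁) = 0.015365, e^(−t/τ₂) = 0.43439.
C₂ = 1.43·[1 − (5.6518·0.015365 − 28.304·0.43439)/(-22.652)] = 1.43·0.46106 = 0.65932 g/L.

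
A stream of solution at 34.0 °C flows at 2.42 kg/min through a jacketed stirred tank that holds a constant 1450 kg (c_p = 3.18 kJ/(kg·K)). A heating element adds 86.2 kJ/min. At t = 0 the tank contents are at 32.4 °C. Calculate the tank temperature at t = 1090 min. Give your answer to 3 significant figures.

First-law balance (no shaft work): M c_p dT/dt = ṁ c_p (T_in − T) + 86.2.
τ = M/ṁ = 599.17 min; T_ss = T_in + Q̇/(ṁ c_p) = 34.0 + 86.2/(2.42·3.18) = 45.201 °C.
This is linear first-order; T(t) = T_ss + (T₀ − T_ss) e^(−t/τ).
T(1090) = 45.201 + (-12.801)·e^(−1090/599.17) = 45.201 + (-12.801)·0.16216 = 43.125 °C.

43.1 °C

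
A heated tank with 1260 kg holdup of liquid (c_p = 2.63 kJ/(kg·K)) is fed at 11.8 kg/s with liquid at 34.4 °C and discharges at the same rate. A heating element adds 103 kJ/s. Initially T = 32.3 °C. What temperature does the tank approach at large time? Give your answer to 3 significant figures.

Unsteady energy balance on the tank contents: M c_p dT/dt = ṁ c_p (T_in − T) + 103.
At steady state dT/dt = 0 ⇒ T_ss = T_in + Q̇/(ṁ c_p) = 34.4 + 103/(11.8·2.63) = 37.719 °C.

37.7 °C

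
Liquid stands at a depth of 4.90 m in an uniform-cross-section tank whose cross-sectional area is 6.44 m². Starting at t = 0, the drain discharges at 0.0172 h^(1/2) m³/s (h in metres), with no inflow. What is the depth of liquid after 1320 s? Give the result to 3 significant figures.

0.203 m

Mass balance (ρ constant): A dh/dt = −0.0172 √h.
This is separable: 2 d(√h)/dt = −0.0172/A, so √h = √h₀ − (0.0172/(2A)) t.
√h = √4.90 − 0.0172·1320/(2·6.44) = 2.2136 − 1.7627 = 0.45086.
h = 0.45086² = 0.20328 m.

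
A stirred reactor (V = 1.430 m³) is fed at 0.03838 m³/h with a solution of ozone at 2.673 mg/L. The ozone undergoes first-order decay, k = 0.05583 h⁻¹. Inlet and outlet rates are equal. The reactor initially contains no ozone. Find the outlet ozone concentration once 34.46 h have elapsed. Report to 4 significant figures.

0.8176 mg/L

Accumulation = in − out − consumed: V dC/dt = Q C_in − Q C − k V C.
dC/dt = (Q/V) C_in − (Q/V + k) C; effective rate a = Q/V + k = 0.0268392 + 0.05583 = 0.0826692 h⁻¹.
C_ss = Q C_in/(Q + kV) = 0.867809 mg/L; C(t) = C_ss + (C₀ − C_ss) e^(−a t).
C(34.46) = 0.867809 + (-0.867809)·e^(−0.0826692·34.46) = 0.867809 + (-0.867809)·0.0579150 = 0.817550 mg/L.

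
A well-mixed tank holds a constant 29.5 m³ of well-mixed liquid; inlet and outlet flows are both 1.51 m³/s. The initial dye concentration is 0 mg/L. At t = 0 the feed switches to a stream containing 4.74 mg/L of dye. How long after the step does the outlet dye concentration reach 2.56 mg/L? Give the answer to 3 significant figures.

15.2 s

Accumulation = in − out for the solute gives V dC/dt = Q(C_in − C), so τ = V/Q = 19.536 s.
C(t) = C_in + (C₀ − C_in) e^(−t/τ). Set C = 2.56 and solve for t:
e^(−t/τ) = (C − C_in)/(C₀ − C_in) = (2.56 − 4.74)/(0 − 4.74) = 0.45992
t = −τ ln(…) = 19.536 × 0.77671 = 15.174 s.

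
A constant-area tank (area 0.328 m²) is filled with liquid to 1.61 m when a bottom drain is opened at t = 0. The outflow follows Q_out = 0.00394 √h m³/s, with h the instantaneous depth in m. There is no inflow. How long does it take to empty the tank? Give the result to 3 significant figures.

Unsteady balance on liquid volume: A dh/dt = −0.00394 √h.
∫ h^(−1/2) dh = −(0.00394/A) ∫ dt, giving 2√h = 2√h₀ − (0.00394/A) t.
Set h = 0: 2√h₀ = (0.00394/A) t_empty ⇒ t_empty = 2A√h₀/0.00394.
t_empty = 2·0.328·√1.61/0.00394 = 0.65600·1.2689/0.00394 = 211.26 s.

211 s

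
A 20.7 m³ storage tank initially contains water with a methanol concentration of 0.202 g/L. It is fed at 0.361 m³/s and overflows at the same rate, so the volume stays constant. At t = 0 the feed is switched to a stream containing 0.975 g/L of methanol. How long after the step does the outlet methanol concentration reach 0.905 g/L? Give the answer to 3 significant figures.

138 s

Species balance on the tank: V dC/dt = Q(C_in − C), so τ = V/Q = 57.341 s.
C(t) = C_in + (C₀ − C_in) e^(−t/τ). Set C = 0.905 and solve for t:
e^(−t/τ) = (C − C_in)/(C₀ − C_in) = (0.905 − 0.975)/(0.202 − 0.975) = 0.090556
t = −τ ln(…) = 57.341 × 2.4018 = 137.72 s.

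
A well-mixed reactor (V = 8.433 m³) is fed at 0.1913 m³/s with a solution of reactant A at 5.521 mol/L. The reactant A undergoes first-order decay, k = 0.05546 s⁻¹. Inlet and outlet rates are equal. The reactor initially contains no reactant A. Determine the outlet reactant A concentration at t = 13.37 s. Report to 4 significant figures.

1.039 mol/L

Accumulation = in − out − consumed: V dC/dt = Q C_in − Q C − k V C.
dC/dt = (Q/V) C_in − (Q/V + k) C; effective rate a = Q/V + k = 0.0226847 + 0.05546 = 0.0781447 s⁻¹.
C_ss = Q C_in/(Q + kV) = 1.60270 mol/L; C(t) = C_ss + (C₀ − C_ss) e^(−a t).
C(13.37) = 1.60270 + (-1.60270)·e^(−0.0781447·13.37) = 1.60270 + (-1.60270)·0.351764 = 1.03893 mol/L.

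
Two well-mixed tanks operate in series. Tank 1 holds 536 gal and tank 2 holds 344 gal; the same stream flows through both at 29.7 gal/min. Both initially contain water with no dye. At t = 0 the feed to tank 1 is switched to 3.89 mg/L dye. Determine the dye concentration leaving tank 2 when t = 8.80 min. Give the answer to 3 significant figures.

0.481 mg/L

Species balance on tank i: dCᵢ/dt = (Cᵢ₋₁ − Cᵢ)/τᵢ with τᵢ = Vᵢ/Q.
τ₁ = 536/29.7 = 18.047 min; τ₂ = 344/29.7 = 11.582 min.
Tank 1: C₁ = C_in(1 − e^(−t/τ₁)). Tank 2 (τ₁ ≠ τ₂): C₂ = C_in[1 − (τ₁ e^(−t/τ₁) − τ₂ e^(−t/τ₂))/(τ₁ − τ₂)].
At t = 8.80: e^(−t/τ₁) = 0.61409, e^(−t/τ₂) = 0.46778.
C₂ = 3.89·[1 − (18.047·0.61409 − 11.582·0.46778)/(6.4646)] = 3.89·0.12376 = 0.48142 mg/L.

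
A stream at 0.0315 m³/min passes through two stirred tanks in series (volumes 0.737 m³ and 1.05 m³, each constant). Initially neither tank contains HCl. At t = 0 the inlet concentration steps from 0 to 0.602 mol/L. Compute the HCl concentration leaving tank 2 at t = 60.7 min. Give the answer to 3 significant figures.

Time constants: τᵢ = Vᵢ/Q for each well-mixed tank.
τ₁ = 0.737/0.0315 = 23.397 min; τ₂ = 1.05/0.0315 = 33.333 min.
Tank 1: C₁ = C_in(1 − e^(−t/τ₁)). Tank 2 (τ₁ ≠ τ₂): C₂ = C_in[1 − (τ₁ e^(−t/τ₁) − τ₂ e^(−t/τ₂))/(τ₁ − τ₂)].
At t = 60.7: e^(−t/τ₁) = 0.074693, e^(−t/τ₂) = 0.16186.
C₂ = 0.602·[1 − (23.397·0.074693 − 33.333·0.16186)/(-9.9365)] = 0.602·0.63288 = 0.38099 mol/L.

0.381 mol/L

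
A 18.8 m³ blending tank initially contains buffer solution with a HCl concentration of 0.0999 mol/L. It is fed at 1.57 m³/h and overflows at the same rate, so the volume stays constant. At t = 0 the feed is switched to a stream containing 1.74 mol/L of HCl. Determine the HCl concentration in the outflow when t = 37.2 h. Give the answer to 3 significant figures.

Mass balance on the solute (V constant): V dC/dt = Q(C_in − C).
Rewrite as dC/dt + C/τ = C_in/τ, τ = V/Q = 11.975 h.
Solution: C(t) = C_in + (C₀ − C_in) e^(−t/τ).
C(37.2) = 1.74 + (0.0999 − 1.74)·e^(−37.2/11.975) = 1.74 + (-1.6401)·0.044753 = 1.6666 mol/L.

1.67 mol/L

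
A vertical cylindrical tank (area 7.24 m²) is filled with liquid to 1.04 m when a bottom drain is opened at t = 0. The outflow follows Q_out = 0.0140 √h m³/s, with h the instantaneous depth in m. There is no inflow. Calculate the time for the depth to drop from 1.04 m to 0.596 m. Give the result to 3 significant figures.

A dh/dt = −Q_out = −0.0140 √h.
Separate and integrate: 2(√h − √h₀) = −(0.0140/A) t.
t = 2A(√h₀ − √h)/0.0140 = 2·7.24·(√1.04 − √0.596)/0.0140
  = 14.480 × (1.0198 − 0.77201) / 0.0140 = 256.29 s.

256 s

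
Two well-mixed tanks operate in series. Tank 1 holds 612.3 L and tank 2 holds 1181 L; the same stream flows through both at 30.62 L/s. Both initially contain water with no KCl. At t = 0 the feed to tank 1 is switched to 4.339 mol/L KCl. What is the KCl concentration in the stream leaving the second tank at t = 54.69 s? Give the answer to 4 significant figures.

Species balance on tank i: dCᵢ/dt = (Cᵢ₋₁ − Cᵢ)/τᵢ with τᵢ = Vᵢ/Q.
τ₁ = 612.3/30.62 = 19.9967 s; τ₂ = 1181/30.62 = 38.5696 s.
Tank 1: C₁ = C_in(1 − e^(−t/τ₁)). Tank 2 (τ₁ ≠ τ₂): C₂ = C_in[1 − (τ₁ e^(−t/τ₁) − τ₂ e^(−t/τ₂))/(τ₁ − τ₂)].
At t = 54.69: e^(−t/τ₁) = 0.0648975, e^(−t/τ₂) = 0.242208.
C₂ = 4.339·[1 − (19.9967·0.0648975 − 38.5696·0.242208)/(-18.5728)] = 4.339·0.566887 = 2.45972 mol/L.

2.460 mol/L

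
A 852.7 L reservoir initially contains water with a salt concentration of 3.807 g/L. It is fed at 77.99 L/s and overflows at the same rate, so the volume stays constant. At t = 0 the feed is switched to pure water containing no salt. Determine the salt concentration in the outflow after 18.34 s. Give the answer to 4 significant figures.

Species balance on the tank: V dC/dt = Q(C_in − C).
Rewrite as dC/dt + C/τ = C_in/τ, τ = V/Q = 10.9335 s.
Integrating: C(t) = C_in + (C₀ − C_in) e^(−t/τ).
C(18.34) = 0 + (3.807 − 0)·e^(−18.34/10.9335) = 0 + (3.80700)·0.186855 = 0.711358 g/L.

0.7114 g/L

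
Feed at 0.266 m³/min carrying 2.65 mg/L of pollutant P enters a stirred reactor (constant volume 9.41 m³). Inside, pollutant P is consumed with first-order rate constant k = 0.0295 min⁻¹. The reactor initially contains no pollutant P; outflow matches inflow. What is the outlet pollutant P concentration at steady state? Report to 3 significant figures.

V dC/dt = Q(C_in − C) − k V C.
Steady state (dC/dt = 0): C_ss = Q C_in/(Q + kV) = C_in/(1 + kV/Q).
C_ss = 0.266·2.65/(0.266 + 0.0295·9.41) = 0.70490/0.54360 = 1.2967 mg/L.

1.30 mg/L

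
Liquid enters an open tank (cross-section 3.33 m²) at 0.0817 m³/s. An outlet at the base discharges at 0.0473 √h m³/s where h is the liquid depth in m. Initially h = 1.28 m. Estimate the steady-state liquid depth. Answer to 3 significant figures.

A dh/dt = Q_in − 0.0473 √h. Steady state requires inflow = outflow:
Q_in = 0.0473 √h_ss ⇒ √h_ss = 0.0817/0.0473 = 1.7273.
h_ss = 1.7273² = 2.9835 m. (Since h₀ = 1.28 m < h_ss, the level will rise toward this value.)

2.98 m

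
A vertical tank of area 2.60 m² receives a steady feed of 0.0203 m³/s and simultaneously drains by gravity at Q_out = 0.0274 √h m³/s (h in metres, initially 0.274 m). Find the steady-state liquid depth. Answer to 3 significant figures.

Level balance: A dh/dt = 0.0203 − 0.0274 √h. Setting dh/dt = 0:
Q_in = 0.0274 √h_ss ⇒ √h_ss = 0.0203/0.0274 = 0.74088.
h_ss = 0.74088² = 0.54890 m. (Since h₀ = 0.274 m < h_ss, the level will rise toward this value.)

0.549 m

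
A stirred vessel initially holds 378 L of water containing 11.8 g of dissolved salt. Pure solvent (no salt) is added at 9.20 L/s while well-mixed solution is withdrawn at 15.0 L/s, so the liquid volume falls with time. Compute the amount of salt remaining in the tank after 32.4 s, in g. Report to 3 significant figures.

Total volume: dV/dt = Q_in − Q_out = -5.8000 L/s, so V(t) = 378 − 5.8000 t and V(32.4) = 190.08 L.
Species balance (pure solvent in): dm/dt = −Q_out · m/V(t).
dm/m = −Q_out dt/(V₀ − 5.8000 t); integrating gives ln(m/m₀) = −(Q_out/(Q_in−Q_out)) ln(V/V₀).
m = m₀ (V₀/V)^(Q_out/(Q_in−Q_out)) = 11.8 × (378/190.08)^(-2.5862) = 1.9941 g.

1.99 g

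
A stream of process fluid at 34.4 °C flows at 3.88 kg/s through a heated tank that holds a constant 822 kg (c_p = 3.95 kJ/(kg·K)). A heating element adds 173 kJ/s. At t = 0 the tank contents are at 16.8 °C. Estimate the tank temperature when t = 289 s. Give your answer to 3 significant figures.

M c_p dT/dt = ṁ c_p (T_in − T) + Q̇.
Rearrange: dT/dt = (T_ss − T)/τ with τ = M/ṁ = 211.86 s and T_ss = T_in + Q̇/(ṁ c_p) = 45.688 °C.
T approaches T_ss exponentially: T(t) = T_ss + (T₀ − T_ss) e^(−t/τ).
T(289) = 45.688 + (-28.888)·e^(−289/211.86) = 45.688 + (-28.888)·0.25560 = 38.304 °C.

38.3 °C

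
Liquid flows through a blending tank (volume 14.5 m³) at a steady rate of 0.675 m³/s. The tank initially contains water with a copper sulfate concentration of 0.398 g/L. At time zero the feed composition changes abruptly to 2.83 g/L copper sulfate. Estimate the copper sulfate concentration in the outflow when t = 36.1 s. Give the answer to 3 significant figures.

2.38 g/L

Mass balance on the solute (V constant): V dC/dt = Q(C_in − C).
So dC/dt = (C_in − C)/τ with τ = V/Q = 14.5/0.675 = 21.481 s.
Solution: C(t) = C_in + (C₀ − C_in) e^(−t/τ).
C(36.1) = 2.83 + (0.398 − 2.83)·e^(−36.1/21.481) = 2.83 + (-2.4320)·0.18628 = 2.3770 g/L.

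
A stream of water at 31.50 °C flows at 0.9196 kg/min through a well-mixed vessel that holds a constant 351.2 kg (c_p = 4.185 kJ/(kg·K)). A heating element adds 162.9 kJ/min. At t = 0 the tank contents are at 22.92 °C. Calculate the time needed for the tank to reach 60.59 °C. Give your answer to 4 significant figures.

Energy balance: M c_p dT/dt = ṁ c_p (T_in − T) + 162.9.
τ = M/ṁ = 381.905 min; T_ss = T_in + Q̇/(ṁ c_p) = 73.8279 °C.
T(t) = T_ss + (T₀ − T_ss) e^(−t/τ). Set T = 60.59:
e^(−t/τ) = (60.59 − 73.8279)/(22.92 − 73.8279) = 0.260036
t = −381.905 · ln(0.260036) = 514.401 min.

514.4 min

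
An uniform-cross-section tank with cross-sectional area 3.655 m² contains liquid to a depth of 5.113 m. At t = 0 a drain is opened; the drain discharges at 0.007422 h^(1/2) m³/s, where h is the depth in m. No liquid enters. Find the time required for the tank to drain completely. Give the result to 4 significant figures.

Unsteady balance on liquid volume: A dh/dt = −0.007422 √h.
This is separable: 2 d(√h)/dt = −0.007422/A, so √h = √h₀ − (0.007422/(2A)) t.
Set h = 0: 2√h₀ = (0.007422/A) t_empty ⇒ t_empty = 2A√h₀/0.007422.
t_empty = 2·3.655·√5.113/0.007422 = 7.31000·2.26119/0.007422 = 2227.07 s.

2227 s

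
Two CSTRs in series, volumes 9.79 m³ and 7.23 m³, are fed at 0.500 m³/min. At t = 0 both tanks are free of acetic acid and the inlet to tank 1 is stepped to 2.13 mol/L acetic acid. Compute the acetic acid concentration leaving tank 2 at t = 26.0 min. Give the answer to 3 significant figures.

0.967 mol/L

Time constants: τᵢ = Vᵢ/Q for each well-mixed tank.
τ₁ = 9.79/0.500 = 19.580 min; τ₂ = 7.23/0.500 = 14.460 min.
Tank 1: C₁ = C_in(1 − e^(−t/τ₁)). Tank 2 (τ₁ ≠ τ₂): C₂ = C_in[1 − (τ₁ e^(−t/τ₁) − τ₂ e^(−t/τ₂))/(τ₁ − τ₂)].
At t = 26.0: e^(−t/τ₁) = 0.26504, e^(−t/τ₂) = 0.16562.
C₂ = 2.13·[1 − (19.580·0.26504 − 14.460·0.16562)/(5.1200)] = 2.13·0.45419 = 0.96741 mol/L.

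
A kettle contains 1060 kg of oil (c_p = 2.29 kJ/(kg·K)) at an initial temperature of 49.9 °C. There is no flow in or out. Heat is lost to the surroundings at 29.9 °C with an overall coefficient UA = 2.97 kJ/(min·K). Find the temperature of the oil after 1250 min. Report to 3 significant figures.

Lumped-capacitance energy balance: M c_p dT/dt = UA(T_amb − T).
dT/dt = (T_ss − T)/τ with T_ss = T_amb = 29.900 °C, τ = M c_p/UA = 1060·2.29/2.97 = 817.31 min.
T approaches T_ss exponentially: T(t) = T_ss + (T₀ − T_ss) e^(−t/τ).
T(1250) = 29.900 + (20.000)·0.21666 = 34.233 °C.

34.2 °C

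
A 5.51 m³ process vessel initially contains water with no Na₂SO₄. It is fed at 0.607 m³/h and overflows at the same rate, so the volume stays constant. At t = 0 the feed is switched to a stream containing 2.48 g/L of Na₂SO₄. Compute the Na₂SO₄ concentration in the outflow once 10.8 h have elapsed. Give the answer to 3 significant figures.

Transient balance on the dissolved component: V dC/dt = Q(C_in − C).
So dC/dt = (C_in − C)/τ with τ = V/Q = 5.51/0.607 = 9.0774 h.
Integrating: C(t) = C_in + (C₀ − C_in) e^(−t/τ).
C(10.8) = 2.48 + (0 − 2.48)·e^(−10.8/9.0774) = 2.48 + (-2.4800)·0.30429 = 1.7254 g/L.

1.73 g/L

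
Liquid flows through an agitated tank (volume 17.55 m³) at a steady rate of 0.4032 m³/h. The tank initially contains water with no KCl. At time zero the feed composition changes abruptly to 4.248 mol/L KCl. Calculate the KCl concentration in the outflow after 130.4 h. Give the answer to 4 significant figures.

Accumulation = in − out for the solute gives V dC/dt = Q(C_in − C).
Rewrite as dC/dt + C/τ = C_in/τ, τ = V/Q = 43.5268 h.
Solution: C(t) = C_in + (C₀ − C_in) e^(−t/τ).
C(130.4) = 4.248 + (0 − 4.248)·e^(−130.4/43.5268) = 4.248 + (-4.24800)·0.0499938 = 4.03563 mol/L.

4.036 mol/L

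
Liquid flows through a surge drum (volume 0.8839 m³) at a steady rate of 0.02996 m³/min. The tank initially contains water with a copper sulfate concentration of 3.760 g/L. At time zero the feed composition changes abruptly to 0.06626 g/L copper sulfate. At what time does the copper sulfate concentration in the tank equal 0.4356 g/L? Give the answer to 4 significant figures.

67.94 min

Species balance on the tank: V dC/dt = Q(C_in − C), so τ = V/Q = 29.5027 min.
C(t) = C_in + (C₀ − C_in) e^(−t/τ). Set C = 0.4356 and solve for t:
e^(−t/τ) = (C − C_in)/(C₀ − C_in) = (0.4356 − 0.06626)/(3.760 − 0.06626) = 0.0999908
t = −τ ln(…) = 29.5027 × 2.30268 = 67.9351 min.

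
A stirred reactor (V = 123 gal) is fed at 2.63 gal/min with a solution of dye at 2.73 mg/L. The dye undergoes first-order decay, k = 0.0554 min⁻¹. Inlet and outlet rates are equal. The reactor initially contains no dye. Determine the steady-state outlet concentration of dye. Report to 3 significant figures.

V dC/dt = Q(C_in − C) − k V C.
At steady state: 0 = Q C_in − (Q + kV) C_ss, so C_ss = Q C_in/(Q + kV).
C_ss = 2.63·2.73/(2.63 + 0.0554·123) = 7.1799/9.4442 = 0.76024 mg/L.

0.760 mg/L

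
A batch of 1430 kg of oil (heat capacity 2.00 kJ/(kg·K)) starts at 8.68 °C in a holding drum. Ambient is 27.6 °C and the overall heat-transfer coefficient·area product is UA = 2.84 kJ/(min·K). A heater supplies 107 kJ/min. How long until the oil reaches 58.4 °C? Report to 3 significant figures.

2120 min

Unsteady energy balance on the tank contents: M c_p dT/dt = −UA(T − T_amb) + Q̇.
τ = M c_p/UA = 1007.0 min; T_ss = T_amb + Q̇/UA = 27.6 + 107/2.84 = 65.276 °C.
T(t) = T_ss + (T₀ − T_ss)e^(−t/τ); set T = 58.4:
t = −τ ln[(T − T_ss)/(T₀ − T_ss)] = −1007.0 · ln(0.12149) = 2122.7 min.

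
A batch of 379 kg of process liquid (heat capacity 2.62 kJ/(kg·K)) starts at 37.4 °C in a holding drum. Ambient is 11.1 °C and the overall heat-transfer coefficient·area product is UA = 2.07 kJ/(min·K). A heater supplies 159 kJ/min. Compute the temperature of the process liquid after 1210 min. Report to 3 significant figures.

83.9 °C

Heat balance on the well-mixed liquid: M c_p dT/dt = −UA(T − T_amb) + Q̇.
dT/dt = (T_ss − T)/τ with T_ss = T_amb + Q̇/UA = 11.1 + 159/2.07 = 87.912 °C, τ = M c_p/UA = 379·2.62/2.07 = 479.70 min.
Integrating: T(t) = T_ss + (T₀ − T_ss) e^(−t/τ).
T(1210) = 87.912 + (-50.512)·0.080266 = 83.857 °C.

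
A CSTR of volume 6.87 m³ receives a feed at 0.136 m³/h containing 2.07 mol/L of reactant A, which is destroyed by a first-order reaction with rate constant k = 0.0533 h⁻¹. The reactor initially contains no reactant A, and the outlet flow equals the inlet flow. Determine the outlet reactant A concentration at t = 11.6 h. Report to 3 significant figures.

V dC/dt = Q(C_in − C) − k V C.
dC/dt = (Q/V) C_in − (Q/V + k) C; effective rate a = Q/V + k = 0.019796 + 0.0533 = 0.073096 h⁻¹.
C_ss = Q C_in/(Q + kV) = 0.56061 mol/L; C(t) = C_ss + (C₀ − C_ss) e^(−a t).
C(11.6) = 0.56061 + (-0.56061)·e^(−0.073096·11.6) = 0.56061 + (-0.56061)·0.42831 = 0.32049 mol/L.

0.320 mol/L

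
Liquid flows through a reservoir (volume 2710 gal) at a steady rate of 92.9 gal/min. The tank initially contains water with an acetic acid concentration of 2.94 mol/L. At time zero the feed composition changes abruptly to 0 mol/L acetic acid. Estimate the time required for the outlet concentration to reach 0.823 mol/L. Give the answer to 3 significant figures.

Species balance: V dC/dt = Q(C_in − C) ⇒ τ = V/Q = 29.171 min.
C(t) = C_in + (C₀ − C_in) e^(−t/τ). Set C = 0.823 and solve for t:
e^(−t/τ) = (C − C_in)/(C₀ − C_in) = (0.823 − 0)/(2.94 − 0) = 0.27993
t = −τ ln(…) = 29.171 × 1.2732 = 37.141 min.

37.1 min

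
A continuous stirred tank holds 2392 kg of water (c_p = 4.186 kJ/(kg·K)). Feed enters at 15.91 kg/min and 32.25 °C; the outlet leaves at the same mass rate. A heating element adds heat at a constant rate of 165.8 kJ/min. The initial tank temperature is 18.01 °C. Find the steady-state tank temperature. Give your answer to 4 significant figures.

34.74 °C

M c_p dT/dt = ṁ c_p (T_in − T) + Q̇.
At steady state dT/dt = 0 ⇒ T_ss = T_in + Q̇/(ṁ c_p) = 32.25 + 165.8/(15.91·4.186) = 34.7395 °C.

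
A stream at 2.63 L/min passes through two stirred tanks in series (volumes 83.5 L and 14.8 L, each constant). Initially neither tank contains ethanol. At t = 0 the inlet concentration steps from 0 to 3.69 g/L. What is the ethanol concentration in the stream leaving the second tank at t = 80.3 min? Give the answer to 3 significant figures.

Species balance on tank i: dCᵢ/dt = (Cᵢ₋₁ − Cᵢ)/τᵢ with τᵢ = Vᵢ/Q.
τ₁ = 83.5/2.63 = 31.749 min; τ₂ = 14.8/2.63 = 5.6274 min.
Solving the cascade with C₁(0)=C₂(0)=0 gives C₂(t) = C_in[1 − (τ₁ e^(−t/τ₁) − τ₂ e^(−t/τ₂))/(τ₁ − τ₂)].
At t = 80.3: e^(−t/τ₁) = 0.079722, e^(−t/τ₂) = 6.3507e-07.
C₂ = 3.69·[1 − (31.749·0.079722 − 5.6274·6.3507e-07)/(26.122)] = 3.69·0.90310 = 3.3325 g/L.

3.33 g/L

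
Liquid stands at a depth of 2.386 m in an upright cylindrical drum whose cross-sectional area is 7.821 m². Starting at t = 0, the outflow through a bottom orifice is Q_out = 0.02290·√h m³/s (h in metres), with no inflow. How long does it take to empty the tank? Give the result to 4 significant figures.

1055 s

A dh/dt = −Q_out = −0.02290 √h.
∫ h^(−1/2) dh = −(0.02290/A) ∫ dt, giving 2√h = 2√h₀ − (0.02290/A) t.
Set h = 0: 2√h₀ = (0.02290/A) t_empty ⇒ t_empty = 2A√h₀/0.02290.
t_empty = 2·7.821·√2.386/0.02290 = 15.6420·1.54467/0.02290 = 1055.10 s.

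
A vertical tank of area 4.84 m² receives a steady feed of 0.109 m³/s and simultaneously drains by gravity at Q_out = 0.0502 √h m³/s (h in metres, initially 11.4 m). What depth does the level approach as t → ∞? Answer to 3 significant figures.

4.71 m

Unsteady balance on liquid volume: A dh/dt = Q_in − 0.0502 √h. At steady state dh/dt = 0:
Q_in = 0.0502 √h_ss ⇒ √h_ss = 0.109/0.0502 = 2.1713.
h_ss = 2.1713² = 4.7146 m. (Since h₀ = 11.4 m > h_ss, the level will fall toward this value.)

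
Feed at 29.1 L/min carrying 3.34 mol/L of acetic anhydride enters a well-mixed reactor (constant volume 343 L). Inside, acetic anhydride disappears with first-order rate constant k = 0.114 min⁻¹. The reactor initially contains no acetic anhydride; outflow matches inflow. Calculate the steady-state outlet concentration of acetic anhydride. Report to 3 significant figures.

Species balance: V dC/dt = Q C_in − Q C − k V C.
At steady state: 0 = Q C_in − (Q + kV) C_ss, so C_ss = Q C_in/(Q + kV).
C_ss = 29.1·3.34/(29.1 + 0.114·343) = 97.194/68.202 = 1.4251 mol/L.

1.43 mol/L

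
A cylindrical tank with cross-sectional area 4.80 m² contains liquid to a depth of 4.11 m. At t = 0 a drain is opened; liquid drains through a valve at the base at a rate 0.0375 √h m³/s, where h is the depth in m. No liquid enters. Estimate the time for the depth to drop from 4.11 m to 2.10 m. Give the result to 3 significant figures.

148 s

A dh/dt = −Q_out = −0.0375 √h.
This is separable: 2 d(√h)/dt = −0.0375/A, so √h = √h₀ − (0.0375/(2A)) t.
t = 2A(√h₀ − √h)/0.0375 = 2·4.80·(√4.11 − √2.10)/0.0375
  = 9.6000 × (2.0273 − 1.4491) / 0.0375 = 148.01 s.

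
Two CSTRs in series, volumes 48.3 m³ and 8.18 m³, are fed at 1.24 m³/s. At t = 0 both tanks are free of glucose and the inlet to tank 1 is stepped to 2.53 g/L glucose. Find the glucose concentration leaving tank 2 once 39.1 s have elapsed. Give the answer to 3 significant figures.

Species balance on tank i: dCᵢ/dt = (Cᵢ₋₁ − Cᵢ)/τᵢ with τᵢ = Vᵢ/Q.
τ₁ = 48.3/1.24 = 38.952 s; τ₂ = 8.18/1.24 = 6.5968 s.
Solving the cascade with C₁(0)=C₂(0)=0 gives C₂(t) = C_in[1 − (τ₁ e^(−t/τ₁) − τ₂ e^(−t/τ₂))/(τ₁ − τ₂)].
At t = 39.1: e^(−t/τ₁) = 0.36648, e^(−t/τ₂) = 0.0026661.
C₂ = 2.53·[1 − (38.952·0.36648 − 6.5968·0.0026661)/(32.355)] = 2.53·0.55934 = 1.4151 g/L.

1.42 g/L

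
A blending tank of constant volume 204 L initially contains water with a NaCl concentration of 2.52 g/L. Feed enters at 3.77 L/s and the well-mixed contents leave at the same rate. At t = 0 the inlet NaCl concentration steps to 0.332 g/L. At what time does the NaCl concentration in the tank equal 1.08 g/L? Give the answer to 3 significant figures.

58.1 s

Species balance: V dC/dt = Q(C_in − C) ⇒ τ = V/Q = 54.111 s.
C(t) = C_in + (C₀ − C_in) e^(−t/τ). Set C = 1.08 and solve for t:
e^(−t/τ) = (C − C_in)/(C₀ − C_in) = (1.08 − 0.332)/(2.52 − 0.332) = 0.34186
t = −τ ln(…) = 54.111 × 1.0733 = 58.080 s.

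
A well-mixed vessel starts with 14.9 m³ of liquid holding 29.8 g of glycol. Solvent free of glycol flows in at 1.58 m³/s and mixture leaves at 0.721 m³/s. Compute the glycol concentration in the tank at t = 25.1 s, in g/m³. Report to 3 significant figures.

Let m(t) be the amount of glycol. Volume: V(t) = V₀ + (Q_in − Q_out) t = 14.9 + 0.85900 t; V(25.1) = 36.461 m³.
Species balance (pure solvent in): dm/dt = −Q_out · m/V(t).
dm/m = −Q_out dt/(V₀ + 0.85900 t); integrating gives ln(m/m₀) = −(Q_out/(Q_in−Q_out)) ln(V/V₀).
m = m₀ (V₀/V)^(Q_out/(Q_in−Q_out)) = 29.8 × (14.9/36.461)^(0.83935) = 14.061 g.
C = m/V = 14.061/36.461 = 0.38564 g/m³.

0.386 g/m³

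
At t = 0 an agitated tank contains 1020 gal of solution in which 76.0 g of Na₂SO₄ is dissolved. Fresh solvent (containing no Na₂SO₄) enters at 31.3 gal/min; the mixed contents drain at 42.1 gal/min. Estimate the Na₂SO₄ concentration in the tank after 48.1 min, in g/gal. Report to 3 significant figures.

0.00947 g/gal

Let m(t) be the amount of Na₂SO₄. Volume: V(t) = V₀ + (Q_in − Q_out) t = 1020 − 10.800 t; V(48.1) = 500.52 gal.
Species balance (pure solvent in): dm/dt = −Q_out · m/V(t).
Separate: dm/m = −Q_out dt/V(t) ⇒ ln(m/m₀) = −(Q_out/(Q_in−Q_out)) ln(V/V₀).
m = m₀ (V₀/V)^(Q_out/(Q_in−Q_out)) = 76.0 × (1020/500.52)^(-3.8981) = 4.7379 g.
C = m/V = 4.7379/500.52 = 0.0094660 g/gal.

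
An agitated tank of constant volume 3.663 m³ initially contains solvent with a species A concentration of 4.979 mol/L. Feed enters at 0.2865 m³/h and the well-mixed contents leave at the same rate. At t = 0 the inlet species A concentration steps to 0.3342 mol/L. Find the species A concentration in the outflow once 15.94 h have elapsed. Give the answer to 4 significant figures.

1.669 mol/L

Species balance on the tank: V dC/dt = Q(C_in − C).
Time constant τ = V/Q = 3.663/0.2865 = 12.7853 h.
Integrating: C(t) = C_in + (C₀ − C_in) e^(−t/τ).
C(15.94) = 0.3342 + (4.979 − 0.3342)·e^(−15.94/12.7853) = 0.3342 + (4.64480)·0.287440 = 1.66930 mol/L.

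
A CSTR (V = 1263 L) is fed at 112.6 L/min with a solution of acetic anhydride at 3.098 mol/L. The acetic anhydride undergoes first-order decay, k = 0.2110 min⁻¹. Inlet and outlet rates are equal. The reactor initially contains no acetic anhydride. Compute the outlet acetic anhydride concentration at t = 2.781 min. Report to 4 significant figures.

0.5208 mol/L

Accumulation = in − out − consumed: V dC/dt = Q C_in − Q C − k V C.
This is linear with rate a = Q/V + k = 0.300153 min⁻¹.
C_ss = Q C_in/(Q + kV) = 0.920183 mol/L; C(t) = C_ss + (C₀ − C_ss) e^(−a t).
C(2.781) = 0.920183 + (-0.920183)·e^(−0.300153·2.781) = 0.920183 + (-0.920183)·0.433994 = 0.520829 mol/L.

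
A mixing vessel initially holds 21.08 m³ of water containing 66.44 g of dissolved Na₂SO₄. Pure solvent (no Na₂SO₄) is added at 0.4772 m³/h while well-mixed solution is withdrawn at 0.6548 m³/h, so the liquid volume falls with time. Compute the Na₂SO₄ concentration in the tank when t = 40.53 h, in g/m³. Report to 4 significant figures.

1.026 g/m³

Total volume: dV/dt = Q_in − Q_out = -0.177600 m³/h, so V(t) = 21.08 − 0.177600 t and V(40.53) = 13.8819 m³.
Species balance (pure solvent in): dm/dt = −Q_out · m/V(t).
Separate: dm/m = −Q_out dt/V(t) ⇒ ln(m/m₀) = −(Q_out/(Q_in−Q_out)) ln(V/V₀).
m = m₀ (V₀/V)^(Q_out/(Q_in−Q_out)) = 66.44 × (21.08/13.8819)^(-3.68694) = 14.2409 g.
C = m/V = 14.2409/13.8819 = 1.02586 g/m³.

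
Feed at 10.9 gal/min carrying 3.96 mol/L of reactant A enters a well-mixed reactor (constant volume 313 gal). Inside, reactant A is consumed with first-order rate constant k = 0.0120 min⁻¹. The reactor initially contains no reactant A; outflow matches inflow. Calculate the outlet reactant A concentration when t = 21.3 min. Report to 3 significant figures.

Species balance: V dC/dt = Q C_in − Q C − k V C.
dC/dt = (Q/V) C_in − (Q/V + k) C; effective rate a = Q/V + k = 0.034824 + 0.0120 = 0.046824 min⁻¹.
C_ss = Q C_in/(Q + kV) = 2.9451 mol/L; C(t) = C_ss + (C₀ − C_ss) e^(−a t).
C(21.3) = 2.9451 + (-2.9451)·e^(−0.046824·21.3) = 2.9451 + (-2.9451)·0.36885 = 1.8588 mol/L.

1.86 mol/L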